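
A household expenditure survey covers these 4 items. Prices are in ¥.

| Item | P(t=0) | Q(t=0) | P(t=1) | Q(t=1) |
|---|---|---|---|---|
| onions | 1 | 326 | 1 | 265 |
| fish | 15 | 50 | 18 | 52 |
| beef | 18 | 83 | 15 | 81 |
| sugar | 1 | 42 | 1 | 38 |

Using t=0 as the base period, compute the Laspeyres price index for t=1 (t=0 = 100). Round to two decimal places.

Laspeyres price index uses base-period quantities as weights.
ΣP(t=1)·Q(t=0) = 1×326 + 18×50 + 15×83 + 1×42 = 326 + 900 + 1245 + 42 = 2513
ΣP(t=0)·Q(t=0) = 1×326 + 15×50 + 18×83 + 1×42 = 326 + 750 + 1494 + 42 = 2612
Index = 2513 / 2612 × 100 = 96.2098

96.21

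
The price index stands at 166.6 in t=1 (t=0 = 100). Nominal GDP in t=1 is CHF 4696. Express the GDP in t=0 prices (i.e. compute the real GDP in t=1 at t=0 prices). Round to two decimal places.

2818.73

Real = Nominal ÷ (Index/100) = 4696 ÷ (166.6/100)
     = 4696 ÷ 1.666 = 2818.7275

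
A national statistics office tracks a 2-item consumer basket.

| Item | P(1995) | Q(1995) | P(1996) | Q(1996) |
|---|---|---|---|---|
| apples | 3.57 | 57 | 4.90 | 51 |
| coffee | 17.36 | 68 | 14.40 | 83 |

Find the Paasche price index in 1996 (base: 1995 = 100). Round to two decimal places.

Paasche price index uses current-period quantities as weights.
ΣP(1996)·Q(1996) = 4.90×51 + 14.40×83 = 249.9 + 1195.2 = 1445.1
ΣP(1995)·Q(1996) = 3.57×51 + 17.36×83 = 182.07 + 1440.88 = 1622.95
Index = 1445.1 / 1622.95 × 100 = 89.0416

89.04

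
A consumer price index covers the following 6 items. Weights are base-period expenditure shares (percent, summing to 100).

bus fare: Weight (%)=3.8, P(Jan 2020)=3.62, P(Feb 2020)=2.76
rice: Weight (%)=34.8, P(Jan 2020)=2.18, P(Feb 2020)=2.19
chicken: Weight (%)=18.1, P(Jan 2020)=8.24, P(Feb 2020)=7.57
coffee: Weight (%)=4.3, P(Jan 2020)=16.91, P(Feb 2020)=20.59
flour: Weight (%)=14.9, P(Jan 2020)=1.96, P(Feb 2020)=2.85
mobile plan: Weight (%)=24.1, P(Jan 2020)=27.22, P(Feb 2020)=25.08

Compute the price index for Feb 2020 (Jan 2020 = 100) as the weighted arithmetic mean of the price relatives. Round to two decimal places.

103.59

bus fare: 3.8 × (2.76/3.62) = 3.8 × 0.762431 = 2.8972
rice: 34.8 × (2.19/2.18) = 34.8 × 1.004587 = 34.9596
chicken: 18.1 × (7.57/8.24) = 18.1 × 0.918689 = 16.6283
coffee: 4.3 × (20.59/16.91) = 4.3 × 1.217623 = 5.2358
flour: 14.9 × (2.85/1.96) = 14.9 × 1.454082 = 21.6658
mobile plan: 24.1 × (25.08/27.22) = 24.1 × 0.921381 = 22.2053
Index = Σ wᵢ·(p₁ᵢ/p₀ᵢ) = 2.8972 + 34.9596 + 16.6283 + 5.2358 + 21.6658 + 22.2053 = 103.5920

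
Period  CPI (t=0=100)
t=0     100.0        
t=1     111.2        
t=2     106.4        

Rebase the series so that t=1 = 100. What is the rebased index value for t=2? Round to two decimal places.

95.68

Rebased(t=2) = 106.4 / 111.2 × 100 = 95.6835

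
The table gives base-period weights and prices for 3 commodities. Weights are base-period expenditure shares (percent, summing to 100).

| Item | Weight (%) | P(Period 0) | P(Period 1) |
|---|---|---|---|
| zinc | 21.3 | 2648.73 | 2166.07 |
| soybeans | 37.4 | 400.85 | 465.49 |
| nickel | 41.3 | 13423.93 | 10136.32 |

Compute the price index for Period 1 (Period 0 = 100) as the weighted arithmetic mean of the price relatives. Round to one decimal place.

92.0

zinc: 21.3 × (2166.07/2648.73) = 21.3 × 0.817777 = 17.4186
soybeans: 37.4 × (465.49/400.85) = 37.4 × 1.161257 = 43.4310
nickel: 41.3 × (10136.32/13423.93) = 41.3 × 0.755093 = 31.1854
Index = Σ wᵢ·(p₁ᵢ/p₀ᵢ) = 17.4186 + 43.4310 + 31.1854 = 92.0350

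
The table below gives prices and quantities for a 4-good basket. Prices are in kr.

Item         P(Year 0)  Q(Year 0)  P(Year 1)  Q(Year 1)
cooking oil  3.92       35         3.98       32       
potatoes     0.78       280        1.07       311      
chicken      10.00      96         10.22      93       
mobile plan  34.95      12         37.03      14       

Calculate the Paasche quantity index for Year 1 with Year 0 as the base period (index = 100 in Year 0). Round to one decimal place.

103.5

Paasche quantity index uses current-period prices as weights.
ΣP(Year 1)·Q(Year 1) = 3.98×32 + 1.07×311 + 10.22×93 + 37.03×14 = 127.36 + 332.77 + 950.46 + 518.42 = 1929.01
ΣP(Year 1)·Q(Year 0) = 3.98×35 + 1.07×280 + 10.22×96 + 37.03×12 = 139.3 + 299.6 + 981.12 + 444.36 = 1864.38
Index = 1929.01 / 1864.38 × 100 = 103.4666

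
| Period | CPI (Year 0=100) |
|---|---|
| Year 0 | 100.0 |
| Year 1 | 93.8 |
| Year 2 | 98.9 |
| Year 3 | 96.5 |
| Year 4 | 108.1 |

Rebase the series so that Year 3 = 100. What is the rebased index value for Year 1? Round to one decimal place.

Rebased(Year 1) = 93.8 / 96.5 × 100 = 97.2021

97.2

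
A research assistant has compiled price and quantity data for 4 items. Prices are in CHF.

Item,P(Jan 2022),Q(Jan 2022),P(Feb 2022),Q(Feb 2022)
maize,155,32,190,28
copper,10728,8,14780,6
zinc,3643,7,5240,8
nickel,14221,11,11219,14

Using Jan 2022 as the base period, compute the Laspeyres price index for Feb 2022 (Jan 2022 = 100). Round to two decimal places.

104.29

Laspeyres price index uses base-period quantities as weights.
ΣP(Feb 2022)·Q(Jan 2022) = 190×32 + 14780×8 + 5240×7 + 11219×11 = 6080 + 118240 + 36680 + 123409 = 284409
ΣP(Jan 2022)·Q(Jan 2022) = 155×32 + 10728×8 + 3643×7 + 14221×11 = 4960 + 85824 + 25501 + 156431 = 272716
Index = 284409 / 272716 × 100 = 104.2876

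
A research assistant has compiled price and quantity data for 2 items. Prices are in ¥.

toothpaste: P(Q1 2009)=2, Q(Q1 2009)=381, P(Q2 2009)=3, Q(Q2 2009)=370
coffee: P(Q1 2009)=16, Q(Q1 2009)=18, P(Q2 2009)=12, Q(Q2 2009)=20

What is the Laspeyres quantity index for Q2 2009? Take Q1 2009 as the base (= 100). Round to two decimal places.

100.95

Laspeyres quantity index uses base-period prices as weights.
ΣP(Q1 2009)·Q(Q2 2009) = 2×370 + 16×20 = 740 + 320 = 1060
ΣP(Q1 2009)·Q(Q1 2009) = 2×381 + 16×18 = 762 + 288 = 1050
Index = 1060 / 1050 × 100 = 100.9524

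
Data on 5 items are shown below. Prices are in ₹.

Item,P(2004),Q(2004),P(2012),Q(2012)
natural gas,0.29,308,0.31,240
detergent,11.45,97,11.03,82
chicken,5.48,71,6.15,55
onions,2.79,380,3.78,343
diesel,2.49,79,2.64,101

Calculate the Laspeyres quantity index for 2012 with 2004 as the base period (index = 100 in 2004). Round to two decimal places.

Laspeyres quantity index uses base-period prices as weights.
ΣP(2004)·Q(2012) = 0.29×240 + 11.45×82 + 5.48×55 + 2.79×343 + 2.49×101 = 69.6 + 938.9 + 301.4 + 956.97 + 251.49 = 2518.36
ΣP(2004)·Q(2004) = 0.29×308 + 11.45×97 + 5.48×71 + 2.79×380 + 2.49×79 = 89.32 + 1110.65 + 389.08 + 1060.2 + 196.71 = 2845.96
Index = 2518.36 / 2845.96 × 100 = 88.4889

88.49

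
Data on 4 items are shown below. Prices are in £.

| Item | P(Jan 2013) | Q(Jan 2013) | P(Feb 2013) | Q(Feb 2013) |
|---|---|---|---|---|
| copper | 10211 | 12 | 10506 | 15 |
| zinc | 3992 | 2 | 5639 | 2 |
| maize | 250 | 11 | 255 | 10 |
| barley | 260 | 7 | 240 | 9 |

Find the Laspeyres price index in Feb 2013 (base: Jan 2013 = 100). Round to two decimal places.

105.00

Laspeyres price index uses base-period quantities as weights.
ΣP(Feb 2013)·Q(Jan 2013) = 10506×12 + 5639×2 + 255×11 + 240×7 = 126072 + 11278 + 2805 + 1680 = 141835
ΣP(Jan 2013)·Q(Jan 2013) = 10211×12 + 3992×2 + 250×11 + 260×7 = 122532 + 7984 + 2750 + 1820 = 135086
Index = 141835 / 135086 × 100 = 104.9961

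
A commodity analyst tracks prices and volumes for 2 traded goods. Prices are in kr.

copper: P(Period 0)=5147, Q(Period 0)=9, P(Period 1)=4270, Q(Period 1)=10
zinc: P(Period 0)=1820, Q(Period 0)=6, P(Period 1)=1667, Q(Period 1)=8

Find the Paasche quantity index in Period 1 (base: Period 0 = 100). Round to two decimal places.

115.70

Paasche quantity index uses current-period prices as weights.
ΣP(Period 1)·Q(Period 1) = 4270×10 + 1667×8 = 42700 + 13336 = 56036
ΣP(Period 1)·Q(Period 0) = 4270×9 + 1667×6 = 38430 + 10002 = 48432
Index = 56036 / 48432 × 100 = 115.7004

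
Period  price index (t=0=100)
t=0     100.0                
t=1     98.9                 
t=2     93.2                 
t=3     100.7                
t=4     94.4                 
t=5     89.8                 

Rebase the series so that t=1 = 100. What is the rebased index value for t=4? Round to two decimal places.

95.45

Rebased(t=4) = 94.4 / 98.9 × 100 = 95.4499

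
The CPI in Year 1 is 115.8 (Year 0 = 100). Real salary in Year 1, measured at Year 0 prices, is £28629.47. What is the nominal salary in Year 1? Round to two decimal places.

Nominal = Real × (Index/100) = 28629.47 × (115.8/100)
        = 28629.47 × 1.158 = 33152.9263

33152.93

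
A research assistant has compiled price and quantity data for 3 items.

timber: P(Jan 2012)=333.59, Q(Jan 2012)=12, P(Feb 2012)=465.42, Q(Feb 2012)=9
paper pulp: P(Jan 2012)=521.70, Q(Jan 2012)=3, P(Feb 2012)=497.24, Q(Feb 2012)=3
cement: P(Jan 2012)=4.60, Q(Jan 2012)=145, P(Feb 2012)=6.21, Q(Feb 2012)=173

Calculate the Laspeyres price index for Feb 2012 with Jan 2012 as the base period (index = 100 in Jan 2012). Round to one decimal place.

127.9

Laspeyres price index uses base-period quantities as weights.
ΣP(Feb 2012)·Q(Jan 2012) = 465.42×12 + 497.24×3 + 6.21×145 = 5585.04 + 1491.72 + 900.45 = 7977.21
ΣP(Jan 2012)·Q(Jan 2012) = 333.59×12 + 521.70×3 + 4.60×145 = 4003.08 + 1565.1 + 667 = 6235.18
Index = 7977.21 / 6235.18 × 100 = 127.9387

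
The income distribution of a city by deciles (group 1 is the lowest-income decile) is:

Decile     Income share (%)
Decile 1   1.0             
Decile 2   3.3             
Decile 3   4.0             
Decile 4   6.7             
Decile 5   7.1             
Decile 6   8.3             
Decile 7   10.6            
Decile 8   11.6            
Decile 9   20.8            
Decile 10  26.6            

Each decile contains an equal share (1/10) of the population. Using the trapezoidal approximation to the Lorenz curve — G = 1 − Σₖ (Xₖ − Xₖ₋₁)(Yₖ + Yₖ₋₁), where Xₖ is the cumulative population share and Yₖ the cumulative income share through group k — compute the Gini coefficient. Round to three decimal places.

Cumulative income shares Yₖ: 0.0100, 0.0430, 0.0830, 0.1500, 0.2210, 0.3040, 0.4100, 0.5260, 0.7340, 1.0000
Σ (Xₖ−Xₖ₋₁)(Yₖ+Yₖ₋₁) = (1/10)(0.0100+0.0000) + (1/10)(0.0430+0.0100) + (1/10)(0.0830+0.0430) + (1/10)(0.1500+0.0830) + (1/10)(0.2210+0.1500) + (1/10)(0.3040+0.2210) + (1/10)(0.4100+0.3040) + (1/10)(0.5260+0.4100) + (1/10)(0.7340+0.5260) + (1/10)(1.0000+0.7340)
  = 0.0010 + 0.0053 + 0.0126 + 0.0233 + 0.0371 + 0.0525 + 0.0714 + 0.0936 + 0.1260 + 0.1734 = 0.5962
G = 1 − 0.5962 = 0.4038

0.404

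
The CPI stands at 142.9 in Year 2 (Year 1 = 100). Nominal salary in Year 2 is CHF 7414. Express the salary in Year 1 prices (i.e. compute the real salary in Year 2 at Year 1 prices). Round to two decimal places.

5188.24

Real = Nominal ÷ (Index/100) = 7414 ÷ (142.9/100)
     = 7414 ÷ 1.429 = 5188.2435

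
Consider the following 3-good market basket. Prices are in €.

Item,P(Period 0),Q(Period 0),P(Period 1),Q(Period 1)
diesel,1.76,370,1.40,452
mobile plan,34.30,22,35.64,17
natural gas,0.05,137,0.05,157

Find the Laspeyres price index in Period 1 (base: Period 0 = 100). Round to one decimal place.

Laspeyres price index uses base-period quantities as weights.
ΣP(Period 1)·Q(Period 0) = 1.40×370 + 35.64×22 + 0.05×137 = 518 + 784.08 + 6.85 = 1308.93
ΣP(Period 0)·Q(Period 0) = 1.76×370 + 34.30×22 + 0.05×137 = 651.2 + 754.6 + 6.85 = 1412.65
Index = 1308.93 / 1412.65 × 100 = 92.6578

92.7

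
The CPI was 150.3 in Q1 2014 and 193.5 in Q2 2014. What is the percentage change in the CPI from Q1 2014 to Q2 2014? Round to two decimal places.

Change = (193.5 − 150.3) / 150.3 × 100
       = 43.2 / 150.3 × 100 = 28.7425%

28.74%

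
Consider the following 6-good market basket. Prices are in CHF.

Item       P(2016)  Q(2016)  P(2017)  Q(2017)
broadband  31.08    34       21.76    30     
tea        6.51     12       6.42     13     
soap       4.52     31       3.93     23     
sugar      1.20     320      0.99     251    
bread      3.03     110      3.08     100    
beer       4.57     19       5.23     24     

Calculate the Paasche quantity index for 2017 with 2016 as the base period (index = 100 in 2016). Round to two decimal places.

89.08

Paasche quantity index uses current-period prices as weights.
ΣP(2017)·Q(2017) = 21.76×30 + 6.42×13 + 3.93×23 + 0.99×251 + 3.08×100 + 5.23×24 = 652.8 + 83.46 + 90.39 + 248.49 + 308 + 125.52 = 1508.66
ΣP(2017)·Q(2016) = 21.76×34 + 6.42×12 + 3.93×31 + 0.99×320 + 3.08×110 + 5.23×19 = 739.84 + 77.04 + 121.83 + 316.8 + 338.8 + 99.37 = 1693.68
Index = 1508.66 / 1693.68 × 100 = 89.0759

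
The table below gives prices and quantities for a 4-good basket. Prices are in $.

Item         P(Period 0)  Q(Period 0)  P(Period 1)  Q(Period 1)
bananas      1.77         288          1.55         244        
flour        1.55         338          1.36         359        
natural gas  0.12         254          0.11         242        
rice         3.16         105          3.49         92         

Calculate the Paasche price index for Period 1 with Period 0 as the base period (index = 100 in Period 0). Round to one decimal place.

Paasche price index uses current-period quantities as weights.
ΣP(Period 1)·Q(Period 1) = 1.55×244 + 1.36×359 + 0.11×242 + 3.49×92 = 378.2 + 488.24 + 26.62 + 321.08 = 1214.14
ΣP(Period 0)·Q(Period 1) = 1.77×244 + 1.55×359 + 0.12×242 + 3.16×92 = 431.88 + 556.45 + 29.04 + 290.72 = 1308.09
Index = 1214.14 / 1308.09 × 100 = 92.8178

92.8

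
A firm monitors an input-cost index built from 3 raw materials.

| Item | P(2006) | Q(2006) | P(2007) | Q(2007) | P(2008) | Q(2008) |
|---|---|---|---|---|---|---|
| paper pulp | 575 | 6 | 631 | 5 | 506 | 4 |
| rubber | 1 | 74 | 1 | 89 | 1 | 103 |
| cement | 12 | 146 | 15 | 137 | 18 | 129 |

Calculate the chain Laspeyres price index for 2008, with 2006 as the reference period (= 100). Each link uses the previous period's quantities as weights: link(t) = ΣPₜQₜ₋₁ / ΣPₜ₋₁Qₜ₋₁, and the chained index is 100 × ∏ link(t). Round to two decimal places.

110.04

Link 2006→2007:
ΣP(2007)Q(2006) = 631×6 + 1×74 + 15×146 = 3786 + 74 + 2190 = 6050
ΣP(2006)Q(2006) = 575×6 + 1×74 + 12×146 = 3450 + 74 + 1752 = 5276
link = 6050/5276 = 1.146702
Link 2007→2008:
ΣP(2008)Q(2007) = 506×5 + 1×89 + 18×137 = 2530 + 89 + 2466 = 5085
ΣP(2007)Q(2007) = 631×5 + 1×89 + 15×137 = 3155 + 89 + 2055 = 5299
link = 5085/5299 = 0.959615
Chained index = 100 × 1.146702 × 0.959615 = 110.0393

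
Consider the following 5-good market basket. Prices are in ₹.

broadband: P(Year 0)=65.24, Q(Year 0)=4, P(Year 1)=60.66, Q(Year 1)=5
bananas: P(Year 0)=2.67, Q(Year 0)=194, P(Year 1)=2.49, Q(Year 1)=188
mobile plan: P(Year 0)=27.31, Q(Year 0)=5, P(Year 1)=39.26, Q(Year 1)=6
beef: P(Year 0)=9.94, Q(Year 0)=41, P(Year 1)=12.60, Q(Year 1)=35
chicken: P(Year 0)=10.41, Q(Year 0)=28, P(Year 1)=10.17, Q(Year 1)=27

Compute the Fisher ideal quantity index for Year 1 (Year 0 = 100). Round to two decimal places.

Laspeyres component (base-period weights):
ΣP(Year 0)Q(Year 1) = 65.24×5 + 2.67×188 + 27.31×6 + 9.94×35 + 10.41×27 = 326.2 + 501.96 + 163.86 + 347.9 + 281.07 = 1620.99
ΣP(Year 0)Q(Year 0) = 65.24×4 + 2.67×194 + 27.31×5 + 9.94×41 + 10.41×28 = 260.96 + 517.98 + 136.55 + 407.54 + 291.48 = 1614.51
L = 1620.99 / 1614.51 × 100 = 100.4014
Paasche component (current-period weights):
ΣP(Year 1)Q(Year 1) = 60.66×5 + 2.49×188 + 39.26×6 + 12.60×35 + 10.17×27 = 303.3 + 468.12 + 235.56 + 441 + 274.59 = 1722.57
ΣP(Year 1)Q(Year 0) = 60.66×4 + 2.49×194 + 39.26×5 + 12.60×41 + 10.17×28 = 242.64 + 483.06 + 196.3 + 516.6 + 284.76 = 1723.36
P = 1722.57 / 1723.36 × 100 = 99.9542
Fisher = √(L × P) = √(100.4014 × 99.9542) = 100.1775

100.18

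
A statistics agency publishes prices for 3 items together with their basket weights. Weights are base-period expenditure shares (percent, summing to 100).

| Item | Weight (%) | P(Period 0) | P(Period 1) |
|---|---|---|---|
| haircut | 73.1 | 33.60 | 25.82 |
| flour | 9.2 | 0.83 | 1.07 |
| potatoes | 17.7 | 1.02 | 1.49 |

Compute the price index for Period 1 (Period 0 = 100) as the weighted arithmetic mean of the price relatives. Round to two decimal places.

93.89

haircut: 73.1 × (25.82/33.60) = 73.1 × 0.768452 = 56.1739
flour: 9.2 × (1.07/0.83) = 9.2 × 1.289157 = 11.8602
potatoes: 17.7 × (1.49/1.02) = 17.7 × 1.460784 = 25.8559
Index = Σ wᵢ·(p₁ᵢ/p₀ᵢ) = 56.1739 + 11.8602 + 25.8559 = 93.8900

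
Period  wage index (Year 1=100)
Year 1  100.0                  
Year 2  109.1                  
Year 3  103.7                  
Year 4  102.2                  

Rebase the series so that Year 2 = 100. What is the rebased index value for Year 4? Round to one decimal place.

Rebased(Year 4) = 102.2 / 109.1 × 100 = 93.6755

93.7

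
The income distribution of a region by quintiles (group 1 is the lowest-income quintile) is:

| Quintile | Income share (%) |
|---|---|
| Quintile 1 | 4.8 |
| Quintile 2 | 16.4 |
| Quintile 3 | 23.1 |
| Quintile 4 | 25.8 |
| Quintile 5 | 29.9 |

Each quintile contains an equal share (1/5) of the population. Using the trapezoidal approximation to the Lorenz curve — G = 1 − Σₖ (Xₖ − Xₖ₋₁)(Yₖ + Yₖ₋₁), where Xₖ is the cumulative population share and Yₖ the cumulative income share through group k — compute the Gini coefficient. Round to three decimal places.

0.238

Cumulative income shares Yₖ: 0.0480, 0.2120, 0.4430, 0.7010, 1.0000
Σ (Xₖ−Xₖ₋₁)(Yₖ+Yₖ₋₁) = (1/5)(0.0480+0.0000) + (1/5)(0.2120+0.0480) + (1/5)(0.4430+0.2120) + (1/5)(0.7010+0.4430) + (1/5)(1.0000+0.7010)
  = 0.0096 + 0.0520 + 0.1310 + 0.2288 + 0.3402 = 0.7616
G = 1 − 0.7616 = 0.2384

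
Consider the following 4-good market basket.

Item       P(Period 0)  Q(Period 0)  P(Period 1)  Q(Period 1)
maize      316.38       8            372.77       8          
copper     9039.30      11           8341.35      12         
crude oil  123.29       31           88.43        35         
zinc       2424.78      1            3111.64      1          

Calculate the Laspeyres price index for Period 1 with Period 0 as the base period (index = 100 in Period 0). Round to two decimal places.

Laspeyres price index uses base-period quantities as weights.
ΣP(Period 1)·Q(Period 0) = 372.77×8 + 8341.35×11 + 88.43×31 + 3111.64×1 = 2982.16 + 91754.85 + 2741.33 + 3111.64 = 100589.98
ΣP(Period 0)·Q(Period 0) = 316.38×8 + 9039.30×11 + 123.29×31 + 2424.78×1 = 2531.04 + 99432.3 + 3821.99 + 2424.78 = 108210.11
Index = 100589.98 / 108210.11 × 100 = 92.9580

92.96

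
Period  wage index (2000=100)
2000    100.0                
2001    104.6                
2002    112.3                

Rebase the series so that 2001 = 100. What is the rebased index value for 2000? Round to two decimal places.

Rebased(2000) = 100.0 / 104.6 × 100 = 95.6023

95.60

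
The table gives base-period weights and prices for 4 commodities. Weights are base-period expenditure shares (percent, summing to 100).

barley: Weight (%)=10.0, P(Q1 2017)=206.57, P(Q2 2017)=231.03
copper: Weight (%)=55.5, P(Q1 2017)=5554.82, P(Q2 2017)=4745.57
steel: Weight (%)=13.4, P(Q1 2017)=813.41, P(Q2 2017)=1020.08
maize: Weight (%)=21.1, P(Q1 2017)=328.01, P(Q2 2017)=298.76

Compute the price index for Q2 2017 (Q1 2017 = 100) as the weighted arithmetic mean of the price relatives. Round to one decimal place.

barley: 10.0 × (231.03/206.57) = 10.0 × 1.118410 = 11.1841
copper: 55.5 × (4745.57/5554.82) = 55.5 × 0.854316 = 47.4145
steel: 13.4 × (1020.08/813.41) = 13.4 × 1.254079 = 16.8047
maize: 21.1 × (298.76/328.01) = 21.1 × 0.910826 = 19.2184
Index = Σ wᵢ·(p₁ᵢ/p₀ᵢ) = 11.1841 + 47.4145 + 16.8047 + 19.2184 = 94.6217

94.6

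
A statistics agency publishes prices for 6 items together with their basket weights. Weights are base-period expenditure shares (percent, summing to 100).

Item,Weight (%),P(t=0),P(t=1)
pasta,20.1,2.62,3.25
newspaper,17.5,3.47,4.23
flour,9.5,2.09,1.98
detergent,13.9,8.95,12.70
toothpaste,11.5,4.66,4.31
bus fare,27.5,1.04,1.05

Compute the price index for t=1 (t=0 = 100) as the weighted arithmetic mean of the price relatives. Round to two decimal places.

pasta: 20.1 × (3.25/2.62) = 20.1 × 1.240458 = 24.9332
newspaper: 17.5 × (4.23/3.47) = 17.5 × 1.219020 = 21.3329
flour: 9.5 × (1.98/2.09) = 9.5 × 0.947368 = 9.0000
detergent: 13.9 × (12.70/8.95) = 13.9 × 1.418994 = 19.7240
toothpaste: 11.5 × (4.31/4.66) = 11.5 × 0.924893 = 10.6363
bus fare: 27.5 × (1.05/1.04) = 27.5 × 1.009615 = 27.7644
Index = Σ wᵢ·(p₁ᵢ/p₀ᵢ) = 24.9332 + 21.3329 + 9.0000 + 19.7240 + 10.6363 + 27.7644 = 113.3908

113.39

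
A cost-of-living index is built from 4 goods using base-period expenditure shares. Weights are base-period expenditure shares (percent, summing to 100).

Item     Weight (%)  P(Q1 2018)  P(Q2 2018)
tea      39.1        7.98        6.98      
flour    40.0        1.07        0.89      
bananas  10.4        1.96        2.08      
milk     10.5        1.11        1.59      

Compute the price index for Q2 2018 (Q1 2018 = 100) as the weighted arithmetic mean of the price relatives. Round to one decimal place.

93.5

tea: 39.1 × (6.98/7.98) = 39.1 × 0.874687 = 34.2003
flour: 40.0 × (0.89/1.07) = 40.0 × 0.831776 = 33.2710
bananas: 10.4 × (2.08/1.96) = 10.4 × 1.061224 = 11.0367
milk: 10.5 × (1.59/1.11) = 10.5 × 1.432432 = 15.0405
Index = Σ wᵢ·(p₁ᵢ/p₀ᵢ) = 34.2003 + 33.2710 + 11.0367 + 15.0405 = 93.5486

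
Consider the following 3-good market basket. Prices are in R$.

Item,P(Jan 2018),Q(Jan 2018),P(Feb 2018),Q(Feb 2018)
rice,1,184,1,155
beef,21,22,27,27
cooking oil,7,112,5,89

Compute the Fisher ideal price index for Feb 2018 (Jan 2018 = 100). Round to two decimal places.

Laspeyres component (base-period weights):
ΣP(Feb 2018)Q(Jan 2018) = 1×184 + 27×22 + 5×112 = 184 + 594 + 560 = 1338
ΣP(Jan 2018)Q(Jan 2018) = 1×184 + 21×22 + 7×112 = 184 + 462 + 784 = 1430
L = 1338 / 1430 × 100 = 93.5664
Paasche component (current-period weights):
ΣP(Feb 2018)Q(Feb 2018) = 1×155 + 27×27 + 5×89 = 155 + 729 + 445 = 1329
ΣP(Jan 2018)Q(Feb 2018) = 1×155 + 21×27 + 7×89 = 155 + 567 + 623 = 1345
P = 1329 / 1345 × 100 = 98.8104
Fisher = √(L × P) = √(93.5664 × 98.8104) = 96.1527

96.15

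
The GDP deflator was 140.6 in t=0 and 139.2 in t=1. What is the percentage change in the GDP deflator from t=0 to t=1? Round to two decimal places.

Change = (139.2 − 140.6) / 140.6 × 100
       = -1.4 / 140.6 × 100 = -0.9957%

-1.00%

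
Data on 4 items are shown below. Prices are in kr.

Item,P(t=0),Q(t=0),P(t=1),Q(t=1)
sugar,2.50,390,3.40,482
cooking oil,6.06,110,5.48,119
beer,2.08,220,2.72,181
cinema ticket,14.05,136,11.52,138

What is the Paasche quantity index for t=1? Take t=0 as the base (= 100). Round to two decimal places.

Paasche quantity index uses current-period prices as weights.
ΣP(t=1)·Q(t=1) = 3.40×482 + 5.48×119 + 2.72×181 + 11.52×138 = 1638.8 + 652.12 + 492.32 + 1589.76 = 4373
ΣP(t=1)·Q(t=0) = 3.40×390 + 5.48×110 + 2.72×220 + 11.52×136 = 1326 + 602.8 + 598.4 + 1566.72 = 4093.92
Index = 4373 / 4093.92 × 100 = 106.8169

106.82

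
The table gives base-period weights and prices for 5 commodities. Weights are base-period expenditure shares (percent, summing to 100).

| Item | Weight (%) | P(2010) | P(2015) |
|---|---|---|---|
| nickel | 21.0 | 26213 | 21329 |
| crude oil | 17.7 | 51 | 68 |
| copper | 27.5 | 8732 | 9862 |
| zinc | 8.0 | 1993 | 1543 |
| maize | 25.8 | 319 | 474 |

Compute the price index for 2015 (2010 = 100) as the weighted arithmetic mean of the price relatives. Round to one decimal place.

116.3

nickel: 21.0 × (21329/26213) = 21.0 × 0.813680 = 17.0873
crude oil: 17.7 × (68/51) = 17.7 × 1.333333 = 23.6000
copper: 27.5 × (9862/8732) = 27.5 × 1.129409 = 31.0587
zinc: 8.0 × (1543/1993) = 8.0 × 0.774210 = 6.1937
maize: 25.8 × (474/319) = 25.8 × 1.485893 = 38.3361
Index = Σ wᵢ·(p₁ᵢ/p₀ᵢ) = 17.0873 + 23.6000 + 31.0587 + 6.1937 + 38.3361 = 116.2758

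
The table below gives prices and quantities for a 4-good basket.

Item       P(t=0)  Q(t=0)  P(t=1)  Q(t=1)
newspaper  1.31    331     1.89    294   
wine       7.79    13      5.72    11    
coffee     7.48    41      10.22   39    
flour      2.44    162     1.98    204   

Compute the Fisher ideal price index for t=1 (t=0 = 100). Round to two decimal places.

114.57

Laspeyres component (base-period weights):
ΣP(t=1)Q(t=0) = 1.89×331 + 5.72×13 + 10.22×41 + 1.98×162 = 625.59 + 74.36 + 419.02 + 320.76 = 1439.73
ΣP(t=0)Q(t=0) = 1.31×331 + 7.79×13 + 7.48×41 + 2.44×162 = 433.61 + 101.27 + 306.68 + 395.28 = 1236.84
L = 1439.73 / 1236.84 × 100 = 116.4039
Paasche component (current-period weights):
ΣP(t=1)Q(t=1) = 1.89×294 + 5.72×11 + 10.22×39 + 1.98×204 = 555.66 + 62.92 + 398.58 + 403.92 = 1421.08
ΣP(t=0)Q(t=1) = 1.31×294 + 7.79×11 + 7.48×39 + 2.44×204 = 385.14 + 85.69 + 291.72 + 497.76 = 1260.31
P = 1421.08 / 1260.31 × 100 = 112.7564
Fisher = √(L × P) = √(116.4039 × 112.7564) = 114.5656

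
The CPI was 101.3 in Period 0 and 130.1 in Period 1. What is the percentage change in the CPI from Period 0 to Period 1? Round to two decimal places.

Change = (130.1 − 101.3) / 101.3 × 100
       = 28.8 / 101.3 × 100 = 28.4304%

28.43%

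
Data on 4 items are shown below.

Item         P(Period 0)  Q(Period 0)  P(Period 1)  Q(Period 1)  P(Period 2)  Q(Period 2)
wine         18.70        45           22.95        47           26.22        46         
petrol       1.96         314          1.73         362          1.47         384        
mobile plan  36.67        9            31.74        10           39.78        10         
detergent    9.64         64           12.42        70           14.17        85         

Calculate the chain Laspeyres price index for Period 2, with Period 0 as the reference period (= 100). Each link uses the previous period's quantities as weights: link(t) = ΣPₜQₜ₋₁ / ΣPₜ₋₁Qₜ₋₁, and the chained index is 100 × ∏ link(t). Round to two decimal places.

Link Period 0→Period 1:
ΣP(Period 1)Q(Period 0) = 22.95×45 + 1.73×314 + 31.74×9 + 12.42×64 = 1032.75 + 543.22 + 285.66 + 794.88 = 2656.51
ΣP(Period 0)Q(Period 0) = 18.70×45 + 1.96×314 + 36.67×9 + 9.64×64 = 841.5 + 615.44 + 330.03 + 616.96 = 2403.93
link = 2656.51/2403.93 = 1.105070
Link Period 1→Period 2:
ΣP(Period 2)Q(Period 1) = 26.22×47 + 1.47×362 + 39.78×10 + 14.17×70 = 1232.34 + 532.14 + 397.8 + 991.9 = 3154.18
ΣP(Period 1)Q(Period 1) = 22.95×47 + 1.73×362 + 31.74×10 + 12.42×70 = 1078.65 + 626.26 + 317.4 + 869.4 = 2891.71
link = 3154.18/2891.71 = 1.090766
Chained index = 100 × 1.105070 × 1.090766 = 120.5373

120.54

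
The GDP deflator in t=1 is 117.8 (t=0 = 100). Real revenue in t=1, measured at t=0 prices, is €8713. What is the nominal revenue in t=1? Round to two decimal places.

10263.91

Nominal = Real × (Index/100) = 8713 × (117.8/100)
        = 8713 × 1.178 = 10263.9140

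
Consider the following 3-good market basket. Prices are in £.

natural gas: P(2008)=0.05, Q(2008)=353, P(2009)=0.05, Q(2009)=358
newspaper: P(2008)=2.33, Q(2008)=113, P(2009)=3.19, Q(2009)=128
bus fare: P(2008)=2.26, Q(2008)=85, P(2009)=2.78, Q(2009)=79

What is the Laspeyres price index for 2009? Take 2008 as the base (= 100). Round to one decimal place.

129.9

Laspeyres price index uses base-period quantities as weights.
ΣP(2009)·Q(2008) = 0.05×353 + 3.19×113 + 2.78×85 = 17.65 + 360.47 + 236.3 = 614.42
ΣP(2008)·Q(2008) = 0.05×353 + 2.33×113 + 2.26×85 = 17.65 + 263.29 + 192.1 = 473.04
Index = 614.42 / 473.04 × 100 = 129.8875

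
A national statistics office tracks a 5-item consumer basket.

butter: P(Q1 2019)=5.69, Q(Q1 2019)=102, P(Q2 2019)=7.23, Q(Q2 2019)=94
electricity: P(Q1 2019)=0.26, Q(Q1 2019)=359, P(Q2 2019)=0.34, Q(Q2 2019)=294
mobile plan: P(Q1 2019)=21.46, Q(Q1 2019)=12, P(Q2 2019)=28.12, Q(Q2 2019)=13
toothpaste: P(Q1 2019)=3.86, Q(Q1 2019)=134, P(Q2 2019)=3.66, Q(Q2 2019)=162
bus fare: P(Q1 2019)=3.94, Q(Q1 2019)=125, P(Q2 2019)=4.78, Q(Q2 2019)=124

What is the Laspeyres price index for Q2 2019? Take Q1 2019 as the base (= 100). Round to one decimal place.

117.7

Laspeyres price index uses base-period quantities as weights.
ΣP(Q2 2019)·Q(Q1 2019) = 7.23×102 + 0.34×359 + 28.12×12 + 3.66×134 + 4.78×125 = 737.46 + 122.06 + 337.44 + 490.44 + 597.5 = 2284.9
ΣP(Q1 2019)·Q(Q1 2019) = 5.69×102 + 0.26×359 + 21.46×12 + 3.86×134 + 3.94×125 = 580.38 + 93.34 + 257.52 + 517.24 + 492.5 = 1940.98
Index = 2284.9 / 1940.98 × 100 = 117.7189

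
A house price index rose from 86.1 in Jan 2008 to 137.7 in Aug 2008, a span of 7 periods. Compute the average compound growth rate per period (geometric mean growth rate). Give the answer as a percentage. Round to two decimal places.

Growth factor = (137.7/86.1)^(1/7) = (1.599303)^(1/7) = 1.069382
Growth rate = 1.069382 − 1 = 0.069382 = 6.9382%

6.94%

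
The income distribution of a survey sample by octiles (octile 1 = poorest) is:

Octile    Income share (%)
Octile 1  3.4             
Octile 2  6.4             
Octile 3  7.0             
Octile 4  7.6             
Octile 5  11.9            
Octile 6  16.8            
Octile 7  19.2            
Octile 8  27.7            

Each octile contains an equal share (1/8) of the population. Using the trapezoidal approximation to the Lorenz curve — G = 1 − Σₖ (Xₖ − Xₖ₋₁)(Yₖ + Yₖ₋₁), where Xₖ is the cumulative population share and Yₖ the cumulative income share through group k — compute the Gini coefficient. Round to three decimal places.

0.335

Cumulative income shares Yₖ: 0.0340, 0.0980, 0.1680, 0.2440, 0.3630, 0.5310, 0.7230, 1.0000
Σ (Xₖ−Xₖ₋₁)(Yₖ+Yₖ₋₁) = (1/8)(0.0340+0.0000) + (1/8)(0.0980+0.0340) + (1/8)(0.1680+0.0980) + (1/8)(0.2440+0.1680) + (1/8)(0.3630+0.2440) + (1/8)(0.5310+0.3630) + (1/8)(0.7230+0.5310) + (1/8)(1.0000+0.7230)
  = 0.0043 + 0.0165 + 0.0333 + 0.0515 + 0.0759 + 0.1118 + 0.1568 + 0.2154 = 0.6653
G = 1 − 0.6653 = 0.3347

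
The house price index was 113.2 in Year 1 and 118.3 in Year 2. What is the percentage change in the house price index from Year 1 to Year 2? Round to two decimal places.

4.51%

Change = (118.3 − 113.2) / 113.2 × 100
       = 5.1 / 113.2 × 100 = 4.5053%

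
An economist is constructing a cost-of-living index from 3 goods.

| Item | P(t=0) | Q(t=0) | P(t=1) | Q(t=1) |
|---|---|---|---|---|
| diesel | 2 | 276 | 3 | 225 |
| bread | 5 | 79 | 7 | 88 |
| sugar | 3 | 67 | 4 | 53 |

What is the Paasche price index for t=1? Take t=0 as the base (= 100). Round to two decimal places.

Paasche price index uses current-period quantities as weights.
ΣP(t=1)·Q(t=1) = 3×225 + 7×88 + 4×53 = 675 + 616 + 212 = 1503
ΣP(t=0)·Q(t=1) = 2×225 + 5×88 + 3×53 = 450 + 440 + 159 = 1049
Index = 1503 / 1049 × 100 = 143.2793

143.28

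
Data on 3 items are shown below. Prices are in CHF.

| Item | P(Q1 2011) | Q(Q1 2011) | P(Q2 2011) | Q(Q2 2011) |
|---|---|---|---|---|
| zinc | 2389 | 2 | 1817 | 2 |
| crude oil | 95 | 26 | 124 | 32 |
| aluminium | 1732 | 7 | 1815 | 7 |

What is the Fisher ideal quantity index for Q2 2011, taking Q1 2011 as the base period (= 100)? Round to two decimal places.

103.37

Laspeyres component (base-period weights):
ΣP(Q1 2011)Q(Q2 2011) = 2389×2 + 95×32 + 1732×7 = 4778 + 3040 + 12124 = 19942
ΣP(Q1 2011)Q(Q1 2011) = 2389×2 + 95×26 + 1732×7 = 4778 + 2470 + 12124 = 19372
L = 19942 / 19372 × 100 = 102.9424
Paasche component (current-period weights):
ΣP(Q2 2011)Q(Q2 2011) = 1817×2 + 124×32 + 1815×7 = 3634 + 3968 + 12705 = 20307
ΣP(Q2 2011)Q(Q1 2011) = 1817×2 + 124×26 + 1815×7 = 3634 + 3224 + 12705 = 19563
P = 20307 / 19563 × 100 = 103.8031
Fisher = √(L × P) = √(102.9424 × 103.8031) = 103.3718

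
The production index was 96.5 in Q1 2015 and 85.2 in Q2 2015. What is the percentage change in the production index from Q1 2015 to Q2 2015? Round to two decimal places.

-11.71%

Change = (85.2 − 96.5) / 96.5 × 100
       = -11.3 / 96.5 × 100 = -11.7098%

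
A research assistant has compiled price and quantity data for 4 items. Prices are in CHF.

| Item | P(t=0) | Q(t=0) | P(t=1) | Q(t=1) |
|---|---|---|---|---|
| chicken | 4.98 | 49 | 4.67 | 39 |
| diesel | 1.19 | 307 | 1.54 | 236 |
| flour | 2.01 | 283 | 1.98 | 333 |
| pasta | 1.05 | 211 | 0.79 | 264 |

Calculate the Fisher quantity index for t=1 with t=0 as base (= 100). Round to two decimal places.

100.24

Laspeyres component (base-period weights):
ΣP(t=0)Q(t=1) = 4.98×39 + 1.19×236 + 2.01×333 + 1.05×264 = 194.22 + 280.84 + 669.33 + 277.2 = 1421.59
ΣP(t=0)Q(t=0) = 4.98×49 + 1.19×307 + 2.01×283 + 1.05×211 = 244.02 + 365.33 + 568.83 + 221.55 = 1399.73
L = 1421.59 / 1399.73 × 100 = 101.5617
Paasche component (current-period weights):
ΣP(t=1)Q(t=1) = 4.67×39 + 1.54×236 + 1.98×333 + 0.79×264 = 182.13 + 363.44 + 659.34 + 208.56 = 1413.47
ΣP(t=1)Q(t=0) = 4.67×49 + 1.54×307 + 1.98×283 + 0.79×211 = 228.83 + 472.78 + 560.34 + 166.69 = 1428.64
P = 1413.47 / 1428.64 × 100 = 98.9382
Fisher = √(L × P) = √(101.5617 × 98.9382) = 100.2414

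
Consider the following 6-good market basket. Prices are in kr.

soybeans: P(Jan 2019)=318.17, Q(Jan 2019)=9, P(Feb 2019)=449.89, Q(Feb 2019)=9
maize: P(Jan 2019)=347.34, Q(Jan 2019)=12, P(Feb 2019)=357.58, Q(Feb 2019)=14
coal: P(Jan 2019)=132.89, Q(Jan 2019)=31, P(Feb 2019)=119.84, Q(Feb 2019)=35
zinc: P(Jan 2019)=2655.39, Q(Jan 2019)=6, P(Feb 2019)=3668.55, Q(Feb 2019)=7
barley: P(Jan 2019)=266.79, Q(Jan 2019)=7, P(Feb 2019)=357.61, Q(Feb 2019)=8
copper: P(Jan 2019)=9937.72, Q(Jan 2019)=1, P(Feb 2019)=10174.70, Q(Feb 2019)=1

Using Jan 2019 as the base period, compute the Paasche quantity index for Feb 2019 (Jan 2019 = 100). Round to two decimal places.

Paasche quantity index uses current-period prices as weights.
ΣP(Feb 2019)·Q(Feb 2019) = 449.89×9 + 357.58×14 + 119.84×35 + 3668.55×7 + 357.61×8 + 10174.70×1 = 4049.01 + 5006.12 + 4194.4 + 25679.85 + 2860.88 + 10174.7 = 51964.96
ΣP(Feb 2019)·Q(Jan 2019) = 449.89×9 + 357.58×12 + 119.84×31 + 3668.55×6 + 357.61×7 + 10174.70×1 = 4049.01 + 4290.96 + 3715.04 + 22011.3 + 2503.27 + 10174.7 = 46744.28
Index = 51964.96 / 46744.28 × 100 = 111.1686

111.17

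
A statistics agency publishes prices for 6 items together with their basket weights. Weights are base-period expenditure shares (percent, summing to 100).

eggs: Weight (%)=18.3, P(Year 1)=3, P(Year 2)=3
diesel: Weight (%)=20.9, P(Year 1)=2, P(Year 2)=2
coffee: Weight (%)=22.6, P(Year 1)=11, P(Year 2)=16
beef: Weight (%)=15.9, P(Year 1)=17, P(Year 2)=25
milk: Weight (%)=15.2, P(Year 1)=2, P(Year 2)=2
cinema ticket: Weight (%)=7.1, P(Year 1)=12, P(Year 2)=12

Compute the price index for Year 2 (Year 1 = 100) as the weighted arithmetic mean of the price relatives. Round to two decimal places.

117.76

eggs: 18.3 × (3/3) = 18.3 × 1.000000 = 18.3000
diesel: 20.9 × (2/2) = 20.9 × 1.000000 = 20.9000
coffee: 22.6 × (16/11) = 22.6 × 1.454545 = 32.8727
beef: 15.9 × (25/17) = 15.9 × 1.470588 = 23.3824
milk: 15.2 × (2/2) = 15.2 × 1.000000 = 15.2000
cinema ticket: 7.1 × (12/12) = 7.1 × 1.000000 = 7.1000
Index = Σ wᵢ·(p₁ᵢ/p₀ᵢ) = 18.3000 + 20.9000 + 32.8727 + 23.3824 + 15.2000 + 7.1000 = 117.7551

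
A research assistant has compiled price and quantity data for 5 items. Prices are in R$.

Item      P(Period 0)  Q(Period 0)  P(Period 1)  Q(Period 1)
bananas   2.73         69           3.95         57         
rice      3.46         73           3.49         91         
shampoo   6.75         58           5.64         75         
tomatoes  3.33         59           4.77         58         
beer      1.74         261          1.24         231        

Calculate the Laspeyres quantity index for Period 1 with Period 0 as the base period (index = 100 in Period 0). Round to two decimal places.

105.98

Laspeyres quantity index uses base-period prices as weights.
ΣP(Period 0)·Q(Period 1) = 2.73×57 + 3.46×91 + 6.75×75 + 3.33×58 + 1.74×231 = 155.61 + 314.86 + 506.25 + 193.14 + 401.94 = 1571.8
ΣP(Period 0)·Q(Period 0) = 2.73×69 + 3.46×73 + 6.75×58 + 3.33×59 + 1.74×261 = 188.37 + 252.58 + 391.5 + 196.47 + 454.14 = 1483.06
Index = 1571.8 / 1483.06 × 100 = 105.9836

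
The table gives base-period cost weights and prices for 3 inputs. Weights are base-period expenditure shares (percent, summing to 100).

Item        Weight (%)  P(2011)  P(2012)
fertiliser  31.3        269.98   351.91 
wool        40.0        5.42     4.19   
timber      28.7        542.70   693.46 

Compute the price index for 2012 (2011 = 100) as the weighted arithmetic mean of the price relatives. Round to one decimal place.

fertiliser: 31.3 × (351.91/269.98) = 31.3 × 1.303467 = 40.7985
wool: 40.0 × (4.19/5.42) = 40.0 × 0.773063 = 30.9225
timber: 28.7 × (693.46/542.70) = 28.7 × 1.277796 = 36.6728
Index = Σ wᵢ·(p₁ᵢ/p₀ᵢ) = 40.7985 + 30.9225 + 36.6728 = 108.3938

108.4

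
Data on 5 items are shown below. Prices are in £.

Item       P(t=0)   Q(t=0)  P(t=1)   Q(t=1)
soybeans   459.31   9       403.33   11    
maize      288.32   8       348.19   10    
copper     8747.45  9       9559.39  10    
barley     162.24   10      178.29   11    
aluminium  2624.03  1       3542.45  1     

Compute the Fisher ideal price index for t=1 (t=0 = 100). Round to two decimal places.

109.28

Laspeyres component (base-period weights):
ΣP(t=1)Q(t=0) = 403.33×9 + 348.19×8 + 9559.39×9 + 178.29×10 + 3542.45×1 = 3629.97 + 2785.52 + 86034.51 + 1782.9 + 3542.45 = 97775.35
ΣP(t=0)Q(t=0) = 459.31×9 + 288.32×8 + 8747.45×9 + 162.24×10 + 2624.03×1 = 4133.79 + 2306.56 + 78727.05 + 1622.4 + 2624.03 = 89413.83
L = 97775.35 / 89413.83 × 100 = 109.3515
Paasche component (current-period weights):
ΣP(t=1)Q(t=1) = 403.33×11 + 348.19×10 + 9559.39×10 + 178.29×11 + 3542.45×1 = 4436.63 + 3481.9 + 95593.9 + 1961.19 + 3542.45 = 109016.07
ΣP(t=0)Q(t=1) = 459.31×11 + 288.32×10 + 8747.45×10 + 162.24×11 + 2624.03×1 = 5052.41 + 2883.2 + 87474.5 + 1784.64 + 2624.03 = 99818.78
P = 109016.07 / 99818.78 × 100 = 109.2140
Fisher = √(L × P) = √(109.3515 × 109.2140) = 109.2827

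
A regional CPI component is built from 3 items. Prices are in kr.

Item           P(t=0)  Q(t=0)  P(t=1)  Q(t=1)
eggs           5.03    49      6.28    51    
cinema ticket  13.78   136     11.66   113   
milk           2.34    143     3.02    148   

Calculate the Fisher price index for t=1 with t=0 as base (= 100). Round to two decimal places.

95.61

Laspeyres component (base-period weights):
ΣP(t=1)Q(t=0) = 6.28×49 + 11.66×136 + 3.02×143 = 307.72 + 1585.76 + 431.86 = 2325.34
ΣP(t=0)Q(t=0) = 5.03×49 + 13.78×136 + 2.34×143 = 246.47 + 1874.08 + 334.62 = 2455.17
L = 2325.34 / 2455.17 × 100 = 94.7120
Paasche component (current-period weights):
ΣP(t=1)Q(t=1) = 6.28×51 + 11.66×113 + 3.02×148 = 320.28 + 1317.58 + 446.96 = 2084.82
ΣP(t=0)Q(t=1) = 5.03×51 + 13.78×113 + 2.34×148 = 256.53 + 1557.14 + 346.32 = 2159.99
P = 2084.82 / 2159.99 × 100 = 96.5199
Fisher = √(L × P) = √(94.7120 × 96.5199) = 95.6117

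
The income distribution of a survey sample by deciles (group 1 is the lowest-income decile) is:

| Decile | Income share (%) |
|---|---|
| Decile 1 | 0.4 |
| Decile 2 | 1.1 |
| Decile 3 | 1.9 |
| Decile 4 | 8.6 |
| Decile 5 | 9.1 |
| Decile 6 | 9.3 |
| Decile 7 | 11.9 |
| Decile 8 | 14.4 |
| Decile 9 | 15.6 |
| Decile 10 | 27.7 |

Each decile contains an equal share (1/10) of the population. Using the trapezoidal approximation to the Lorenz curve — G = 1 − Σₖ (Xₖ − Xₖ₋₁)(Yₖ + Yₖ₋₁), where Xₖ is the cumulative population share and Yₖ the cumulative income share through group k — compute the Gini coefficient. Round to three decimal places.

Cumulative income shares Yₖ: 0.0040, 0.0150, 0.0340, 0.1200, 0.2110, 0.3040, 0.4230, 0.5670, 0.7230, 1.0000
Σ (Xₖ−Xₖ₋₁)(Yₖ+Yₖ₋₁) = (1/10)(0.0040+0.0000) + (1/10)(0.0150+0.0040) + (1/10)(0.0340+0.0150) + (1/10)(0.1200+0.0340) + (1/10)(0.2110+0.1200) + (1/10)(0.3040+0.2110) + (1/10)(0.4230+0.3040) + (1/10)(0.5670+0.4230) + (1/10)(0.7230+0.5670) + (1/10)(1.0000+0.7230)
  = 0.0004 + 0.0019 + 0.0049 + 0.0154 + 0.0331 + 0.0515 + 0.0727 + 0.0990 + 0.1290 + 0.1723 = 0.5802
G = 1 − 0.5802 = 0.4198

0.420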